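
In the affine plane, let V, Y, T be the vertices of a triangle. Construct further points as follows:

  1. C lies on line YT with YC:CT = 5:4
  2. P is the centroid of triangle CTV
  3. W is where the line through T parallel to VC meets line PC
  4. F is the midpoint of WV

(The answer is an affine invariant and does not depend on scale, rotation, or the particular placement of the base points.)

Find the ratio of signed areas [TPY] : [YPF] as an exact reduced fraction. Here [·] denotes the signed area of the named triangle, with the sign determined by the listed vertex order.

Choose coordinates V = (0, 0), Y = (1, 0), T = (0, 1).
1. C lies on line YT with YC:CT = 5:4 ⇒ C = (4/9, 5/9)
2. P is the centroid of triangle CTV ⇒ P = (4/27, 14/27)
3. W is where the line through T parallel to VC meets line PC ⇒ W = (-4/9, 4/9)
4. F is the midpoint of WV ⇒ F = (-2/9, 2/9)
2·[TPY] = 1/3, 2·[YPF] = 4/9
[TPY]:[YPF] = 1/3:4/9 = 3/4

[TPY]:[YPF] = 3/4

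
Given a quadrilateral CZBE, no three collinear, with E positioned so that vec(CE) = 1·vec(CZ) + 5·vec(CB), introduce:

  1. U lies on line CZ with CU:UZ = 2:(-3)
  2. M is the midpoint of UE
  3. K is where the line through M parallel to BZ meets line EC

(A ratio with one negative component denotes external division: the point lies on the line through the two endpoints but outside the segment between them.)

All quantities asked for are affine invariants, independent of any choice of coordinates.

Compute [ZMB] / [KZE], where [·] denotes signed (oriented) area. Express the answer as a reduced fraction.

[ZMB]:[KZE] = 3/10

Assign C = (0, 0), Z = (1, 0), B = (0, 1), E = (1, 5) — the answer is frame-independent, so this choice is without loss of generality.
1. U lies on line CZ with CU:UZ = 2:(-3) ⇒ U = (-2, 0)
2. M is the midpoint of UE ⇒ M = (-1/2, 5/2)
3. K is where the line through M parallel to BZ meets line EC ⇒ K = (1/3, 5/3)
2·[ZMB] = 1, 2·[KZE] = 10/3
[ZMB]:[KZE] = 1:10/3 = 3/10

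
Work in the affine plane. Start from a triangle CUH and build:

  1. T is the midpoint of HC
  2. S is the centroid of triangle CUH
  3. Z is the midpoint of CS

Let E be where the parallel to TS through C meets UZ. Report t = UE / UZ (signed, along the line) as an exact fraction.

Assign C = (0, 0), U = (1, 0), H = (0, 1) — the answer is frame-independent, so this choice is without loss of generality.
1. T is the midpoint of HC ⇒ T = (0, 1/2)
2. S is the centroid of triangle CUH ⇒ S = (1/3, 1/3)
3. Z is the midpoint of CS ⇒ Z = (1/6, 1/6)
through C parallel to TS: direction (1/3, -1/6); meets UZ at E = (-2/3, 1/3)
E = U + t·(Z−U) with t = 2

t = 2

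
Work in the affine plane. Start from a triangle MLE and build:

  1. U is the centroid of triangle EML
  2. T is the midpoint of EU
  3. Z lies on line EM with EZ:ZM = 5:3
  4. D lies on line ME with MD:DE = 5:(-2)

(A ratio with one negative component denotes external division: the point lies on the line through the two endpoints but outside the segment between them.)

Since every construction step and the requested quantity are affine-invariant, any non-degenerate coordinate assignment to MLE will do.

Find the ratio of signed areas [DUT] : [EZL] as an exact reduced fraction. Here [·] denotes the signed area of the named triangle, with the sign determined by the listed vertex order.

[DUT]:[EZL] = -8/45

Choose coordinates M = (0, 0), L = (1, 0), E = (0, 1).
1. U is the centroid of triangle EML ⇒ U = (1/3, 1/3)
2. T is the midpoint of EU ⇒ T = (1/6, 2/3)
3. Z lies on line EM with EZ:ZM = 5:3 ⇒ Z = (0, 3/8)
4. D lies on line ME with MD:DE = 5:(-2) ⇒ D = (0, 5/3)
2·[DUT] = -1/9, 2·[EZL] = 5/8
[DUT]:[EZL] = -1/9:5/8 = -8/45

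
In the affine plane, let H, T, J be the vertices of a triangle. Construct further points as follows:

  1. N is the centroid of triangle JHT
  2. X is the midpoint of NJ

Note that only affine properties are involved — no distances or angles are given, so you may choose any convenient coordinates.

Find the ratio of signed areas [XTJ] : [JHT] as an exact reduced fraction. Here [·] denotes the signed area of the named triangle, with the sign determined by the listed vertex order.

[XTJ]:[JHT] = 1/6

Set H = (0, 0), T = (1, 0), J = (0, 1); any affine frame gives the same invariant.
1. N is the centroid of triangle JHT ⇒ N = (1/3, 1/3)
2. X is the midpoint of NJ ⇒ X = (1/6, 2/3)
2·[XTJ] = 1/6, 2·[JHT] = 1
[XTJ]:[JHT] = 1/6:1 = 1/6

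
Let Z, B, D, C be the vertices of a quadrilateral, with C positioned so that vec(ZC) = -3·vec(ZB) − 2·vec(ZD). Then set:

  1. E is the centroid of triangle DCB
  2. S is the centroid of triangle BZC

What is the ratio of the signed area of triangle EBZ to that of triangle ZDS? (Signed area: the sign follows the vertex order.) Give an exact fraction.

Set Z = (0, 0), B = (1, 0), D = (0, 1), C = (-3, -2); any affine frame gives the same invariant.
1. E is the centroid of triangle DCB ⇒ E = (-2/3, -1/3)
2. S is the centroid of triangle BZC ⇒ S = (-2/3, -2/3)
2·[EBZ] = 1/3, 2·[ZDS] = 2/3
[EBZ]:[ZDS] = 1/3:2/3 = 1/2

[EBZ]:[ZDS] = 1/2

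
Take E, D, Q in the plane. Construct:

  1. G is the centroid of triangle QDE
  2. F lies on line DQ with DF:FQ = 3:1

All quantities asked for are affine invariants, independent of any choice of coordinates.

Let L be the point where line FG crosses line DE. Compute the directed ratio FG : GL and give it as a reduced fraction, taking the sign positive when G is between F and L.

FG:GL = 5/4

Assign E = (0, 0), D = (1, 0), Q = (0, 1) — the answer is frame-independent, so this choice is without loss of generality.
1. G is the centroid of triangle QDE ⇒ G = (1/3, 1/3)
2. F lies on line DQ with DF:FQ = 3:1 ⇒ F = (1/4, 3/4)
line FG meets DE at L = (2/5, 0)
G = F + t·(L−F) with t = 5/9, so FG:GL = 5/9:4/9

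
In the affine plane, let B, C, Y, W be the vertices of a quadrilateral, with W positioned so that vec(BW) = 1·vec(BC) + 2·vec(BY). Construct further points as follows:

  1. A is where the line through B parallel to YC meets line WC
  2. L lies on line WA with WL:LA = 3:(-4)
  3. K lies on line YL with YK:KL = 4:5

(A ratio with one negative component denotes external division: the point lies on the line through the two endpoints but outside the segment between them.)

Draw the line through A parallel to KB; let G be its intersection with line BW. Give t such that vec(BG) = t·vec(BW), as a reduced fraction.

t = 53/41

Assign B = (0, 0), C = (1, 0), Y = (0, 1), W = (1, 2) — the answer is frame-independent, so this choice is without loss of generality.
1. A is where the line through B parallel to YC meets line WC ⇒ A = (1, -1)
2. L lies on line WA with WL:LA = 3:(-4) ⇒ L = (1, 11)
3. K lies on line YL with YK:KL = 4:5 ⇒ K = (4/9, 49/9)
through A parallel to KB: direction (-4/9, -49/9); meets BW at G = (53/41, 106/41)
G = B + t·(W−B) with t = 53/41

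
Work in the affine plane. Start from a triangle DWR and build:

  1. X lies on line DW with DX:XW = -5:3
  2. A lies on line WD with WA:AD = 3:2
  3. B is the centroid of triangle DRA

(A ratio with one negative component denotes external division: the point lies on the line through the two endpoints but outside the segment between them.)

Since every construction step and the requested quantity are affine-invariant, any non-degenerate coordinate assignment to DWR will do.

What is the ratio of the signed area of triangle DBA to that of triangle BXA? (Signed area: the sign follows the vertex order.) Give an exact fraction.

Set D = (0, 0), W = (1, 0), R = (0, 1); any affine frame gives the same invariant.
1. X lies on line DW with DX:XW = -5:3 ⇒ X = (5/2, 0)
2. A lies on line WD with WA:AD = 3:2 ⇒ A = (2/5, 0)
3. B is the centroid of triangle DRA ⇒ B = (2/15, 1/3)
2·[DBA] = -2/15, 2·[BXA] = -7/10
[DBA]:[BXA] = -2/15:-7/10 = 4/21

[DBA]:[BXA] = 4/21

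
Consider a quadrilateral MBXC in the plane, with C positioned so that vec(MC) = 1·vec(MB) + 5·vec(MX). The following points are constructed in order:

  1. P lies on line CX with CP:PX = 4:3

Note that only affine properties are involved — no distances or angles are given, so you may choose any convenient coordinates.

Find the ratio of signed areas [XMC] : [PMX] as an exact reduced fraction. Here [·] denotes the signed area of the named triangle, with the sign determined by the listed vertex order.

Work in coordinates with M = (0, 0), B = (1, 0), X = (0, 1), C = (1, 5).
1. P lies on line CX with CP:PX = 4:3 ⇒ P = (3/7, 19/7)
2·[XMC] = 1, 2·[PMX] = -3/7
[XMC]:[PMX] = 1:-3/7 = -7/3

[XMC]:[PMX] = -7/3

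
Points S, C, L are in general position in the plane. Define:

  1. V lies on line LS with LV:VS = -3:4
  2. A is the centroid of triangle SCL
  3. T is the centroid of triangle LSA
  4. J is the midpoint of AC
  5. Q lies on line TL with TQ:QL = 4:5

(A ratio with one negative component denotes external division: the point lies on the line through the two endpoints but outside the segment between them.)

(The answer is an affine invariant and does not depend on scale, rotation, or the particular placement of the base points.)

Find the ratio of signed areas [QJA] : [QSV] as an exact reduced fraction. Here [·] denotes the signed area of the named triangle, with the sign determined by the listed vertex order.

Choose coordinates S = (0, 0), C = (1, 0), L = (0, 1).
1. V lies on line LS with LV:VS = -3:4 ⇒ V = (0, 4)
2. A is the centroid of triangle SCL ⇒ A = (1/3, 1/3)
3. T is the centroid of triangle LSA ⇒ T = (1/9, 4/9)
4. J is the midpoint of AC ⇒ J = (2/3, 1/6)
5. Q lies on line TL with TQ:QL = 4:5 ⇒ Q = (5/81, 56/81)
2·[QJA] = -2/27, 2·[QSV] = -20/81
[QJA]:[QSV] = -2/27:-20/81 = 3/10

[QJA]:[QSV] = 3/10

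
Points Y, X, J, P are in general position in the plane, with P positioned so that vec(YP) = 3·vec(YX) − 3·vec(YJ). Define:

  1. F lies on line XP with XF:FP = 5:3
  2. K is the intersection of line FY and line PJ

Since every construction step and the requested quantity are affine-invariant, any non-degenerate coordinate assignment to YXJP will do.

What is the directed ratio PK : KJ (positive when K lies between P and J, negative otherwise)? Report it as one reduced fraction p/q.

PK:KJ = 1/2

Assign Y = (0, 0), X = (1, 0), J = (0, 1), P = (3, -3) — the answer is frame-independent, so this choice is without loss of generality.
1. F lies on line XP with XF:FP = 5:3 ⇒ F = (9/4, -15/8)
2. K is the intersection of line FY and line PJ ⇒ K = (2, -5/3)
K = P + t·(J−P) with t = 1/3, so PK:KJ = t:(1−t) = 1/3:2/3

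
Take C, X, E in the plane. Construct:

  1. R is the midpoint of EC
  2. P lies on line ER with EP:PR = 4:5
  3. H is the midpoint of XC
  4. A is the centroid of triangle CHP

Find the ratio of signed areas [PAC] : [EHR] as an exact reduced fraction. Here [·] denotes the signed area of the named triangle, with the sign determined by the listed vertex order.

Work in coordinates with C = (0, 0), X = (1, 0), E = (0, 1).
1. R is the midpoint of EC ⇒ R = (0, 1/2)
2. P lies on line ER with EP:PR = 4:5 ⇒ P = (0, 7/9)
3. H is the midpoint of XC ⇒ H = (1/2, 0)
4. A is the centroid of triangle CHP ⇒ A = (1/6, 7/27)
2·[PAC] = -7/54, 2·[EHR] = -1/4
[PAC]:[EHR] = -7/54:-1/4 = 14/27

[PAC]:[EHR] = 14/27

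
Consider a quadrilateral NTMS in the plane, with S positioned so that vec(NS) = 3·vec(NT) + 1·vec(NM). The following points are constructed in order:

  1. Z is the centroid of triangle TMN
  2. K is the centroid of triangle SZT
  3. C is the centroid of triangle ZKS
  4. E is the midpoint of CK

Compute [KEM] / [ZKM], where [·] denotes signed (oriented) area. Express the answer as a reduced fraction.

[KEM]:[ZKM] = 4/21

Work in coordinates with N = (0, 0), T = (1, 0), M = (0, 1), S = (3, 1).
1. Z is the centroid of triangle TMN ⇒ Z = (1/3, 1/3)
2. K is the centroid of triangle SZT ⇒ K = (13/9, 4/9)
3. C is the centroid of triangle ZKS ⇒ C = (43/27, 16/27)
4. E is the midpoint of CK ⇒ E = (41/27, 14/27)
2·[KEM] = 4/27, 2·[ZKM] = 7/9
[KEM]:[ZKM] = 4/27:7/9 = 4/21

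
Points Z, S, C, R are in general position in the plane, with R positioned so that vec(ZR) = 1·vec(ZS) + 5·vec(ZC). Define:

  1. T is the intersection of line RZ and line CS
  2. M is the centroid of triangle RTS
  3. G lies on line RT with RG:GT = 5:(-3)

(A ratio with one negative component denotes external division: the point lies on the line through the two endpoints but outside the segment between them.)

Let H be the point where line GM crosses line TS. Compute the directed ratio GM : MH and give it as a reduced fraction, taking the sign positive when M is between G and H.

GM:MH = -11/2

Choose coordinates Z = (0, 0), S = (1, 0), C = (0, 1), R = (1, 5).
1. T is the intersection of line RZ and line CS ⇒ T = (1/6, 5/6)
2. M is the centroid of triangle RTS ⇒ M = (13/18, 35/18)
3. G lies on line RT with RG:GT = 5:(-3) ⇒ G = (-13/12, -65/12)
line GM meets TS at H = (13/33, 20/33)
M = G + t·(H−G) with t = 11/9, so GM:MH = 11/9:-2/9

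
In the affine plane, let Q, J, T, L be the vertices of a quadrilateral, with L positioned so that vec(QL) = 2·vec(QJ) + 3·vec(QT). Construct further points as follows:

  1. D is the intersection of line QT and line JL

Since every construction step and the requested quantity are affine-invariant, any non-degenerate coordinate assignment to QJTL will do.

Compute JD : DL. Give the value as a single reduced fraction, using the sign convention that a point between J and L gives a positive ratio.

Assign Q = (0, 0), J = (1, 0), T = (0, 1), L = (2, 3) — the answer is frame-independent, so this choice is without loss of generality.
1. D is the intersection of line QT and line JL ⇒ D = (0, -3)
D = J + t·(L−J) with t = -1, so JD:DL = t:(1−t) = -1:2

JD:DL = -1/2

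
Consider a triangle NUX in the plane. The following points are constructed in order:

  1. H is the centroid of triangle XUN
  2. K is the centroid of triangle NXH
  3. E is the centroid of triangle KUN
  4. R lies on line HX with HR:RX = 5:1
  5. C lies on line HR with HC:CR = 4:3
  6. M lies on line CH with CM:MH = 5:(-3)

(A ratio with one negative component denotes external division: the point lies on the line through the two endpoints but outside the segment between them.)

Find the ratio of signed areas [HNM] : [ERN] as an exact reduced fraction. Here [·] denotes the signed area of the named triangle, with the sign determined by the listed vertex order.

[HNM]:[ERN] = 135/182

Choose coordinates N = (0, 0), U = (1, 0), X = (0, 1).
1. H is the centroid of triangle XUN ⇒ H = (1/3, 1/3)
2. K is the centroid of triangle NXH ⇒ K = (1/9, 4/9)
3. E is the centroid of triangle KUN ⇒ E = (10/27, 4/27)
4. R lies on line HX with HR:RX = 5:1 ⇒ R = (1/18, 8/9)
5. C lies on line HR with HC:CR = 4:3 ⇒ C = (11/63, 41/63)
6. M lies on line CH with CM:MH = 5:(-3) ⇒ M = (4/7, -1/7)
2·[HNM] = 5/21, 2·[ERN] = 26/81
[HNM]:[ERN] = 5/21:26/81 = 135/182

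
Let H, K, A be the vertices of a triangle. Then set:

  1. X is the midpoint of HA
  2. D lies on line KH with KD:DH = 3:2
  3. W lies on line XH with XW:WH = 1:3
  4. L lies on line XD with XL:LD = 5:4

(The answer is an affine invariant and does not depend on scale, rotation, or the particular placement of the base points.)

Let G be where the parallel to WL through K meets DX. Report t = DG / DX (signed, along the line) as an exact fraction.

Choose coordinates H = (0, 0), K = (1, 0), A = (0, 1).
1. X is the midpoint of HA ⇒ X = (0, 1/2)
2. D lies on line KH with KD:DH = 3:2 ⇒ D = (2/5, 0)
3. W lies on line XH with XW:WH = 1:3 ⇒ W = (0, 3/8)
4. L lies on line XD with XL:LD = 5:4 ⇒ L = (2/9, 2/9)
through K parallel to WL: direction (2/9, -11/72); meets DX at G = (-1/3, 11/12)
G = D + t·(X−D) with t = 11/6

t = 11/6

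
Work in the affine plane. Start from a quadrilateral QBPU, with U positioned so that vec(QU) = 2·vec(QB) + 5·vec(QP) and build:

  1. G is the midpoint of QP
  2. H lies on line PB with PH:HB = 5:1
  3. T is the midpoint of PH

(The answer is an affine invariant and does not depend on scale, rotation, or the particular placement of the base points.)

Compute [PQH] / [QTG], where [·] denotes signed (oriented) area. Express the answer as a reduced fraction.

Work in coordinates with Q = (0, 0), B = (1, 0), P = (0, 1), U = (2, 5).
1. G is the midpoint of QP ⇒ G = (0, 1/2)
2. H lies on line PB with PH:HB = 5:1 ⇒ H = (5/6, 1/6)
3. T is the midpoint of PH ⇒ T = (5/12, 7/12)
2·[PQH] = 5/6, 2·[QTG] = 5/24
[PQH]:[QTG] = 5/6:5/24 = 4

[PQH]:[QTG] = 4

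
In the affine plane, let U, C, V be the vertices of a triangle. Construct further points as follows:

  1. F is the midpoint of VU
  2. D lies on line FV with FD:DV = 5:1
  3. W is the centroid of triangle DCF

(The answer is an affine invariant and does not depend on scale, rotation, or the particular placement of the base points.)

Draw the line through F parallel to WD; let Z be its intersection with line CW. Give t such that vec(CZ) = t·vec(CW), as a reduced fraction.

Set U = (0, 0), C = (1, 0), V = (0, 1); any affine frame gives the same invariant.
1. F is the midpoint of VU ⇒ F = (0, 1/2)
2. D lies on line FV with FD:DV = 5:1 ⇒ D = (0, 11/12)
3. W is the centroid of triangle DCF ⇒ W = (1/3, 17/36)
through F parallel to WD: direction (-1/3, 4/9); meets CW at Z = (-1/3, 17/18)
Z = C + t·(W−C) with t = 2

t = 2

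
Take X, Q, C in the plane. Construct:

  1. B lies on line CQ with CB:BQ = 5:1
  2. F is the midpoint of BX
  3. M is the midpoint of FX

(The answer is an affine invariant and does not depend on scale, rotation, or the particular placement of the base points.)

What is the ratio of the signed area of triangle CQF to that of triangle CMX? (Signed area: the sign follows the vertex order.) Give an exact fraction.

Assign X = (0, 0), Q = (1, 0), C = (0, 1) — the answer is frame-independent, so this choice is without loss of generality.
1. B lies on line CQ with CB:BQ = 5:1 ⇒ B = (5/6, 1/6)
2. F is the midpoint of BX ⇒ F = (5/12, 1/12)
3. M is the midpoint of FX ⇒ M = (5/24, 1/24)
2·[CQF] = -1/2, 2·[CMX] = -5/24
[CQF]:[CMX] = -1/2:-5/24 = 12/5

[CQF]:[CMX] = 12/5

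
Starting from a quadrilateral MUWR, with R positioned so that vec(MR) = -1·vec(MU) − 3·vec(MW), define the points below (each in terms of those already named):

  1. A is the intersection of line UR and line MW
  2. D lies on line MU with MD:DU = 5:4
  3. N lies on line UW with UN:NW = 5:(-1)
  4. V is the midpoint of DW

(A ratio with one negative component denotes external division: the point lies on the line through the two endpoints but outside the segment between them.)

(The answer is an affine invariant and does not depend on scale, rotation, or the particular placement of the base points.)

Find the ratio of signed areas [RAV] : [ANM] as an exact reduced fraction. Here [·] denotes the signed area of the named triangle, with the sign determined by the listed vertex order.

[RAV]:[ANM] = -38/9

Assign M = (0, 0), U = (1, 0), W = (0, 1), R = (-1, -3) — the answer is frame-independent, so this choice is without loss of generality.
1. A is the intersection of line UR and line MW ⇒ A = (0, -3/2)
2. D lies on line MU with MD:DU = 5:4 ⇒ D = (5/9, 0)
3. N lies on line UW with UN:NW = 5:(-1) ⇒ N = (-1/4, 5/4)
4. V is the midpoint of DW ⇒ V = (5/18, 1/2)
2·[RAV] = 19/12, 2·[ANM] = -3/8
[RAV]:[ANM] = 19/12:-3/8 = -38/9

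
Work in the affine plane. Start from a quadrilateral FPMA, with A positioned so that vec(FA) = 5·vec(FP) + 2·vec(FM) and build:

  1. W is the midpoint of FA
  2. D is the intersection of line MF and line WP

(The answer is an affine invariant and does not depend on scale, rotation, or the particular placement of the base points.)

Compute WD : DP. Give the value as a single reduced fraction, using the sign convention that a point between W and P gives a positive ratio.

WD:DP = -5/2

Choose coordinates F = (0, 0), P = (1, 0), M = (0, 1), A = (5, 2).
1. W is the midpoint of FA ⇒ W = (5/2, 1)
2. D is the intersection of line MF and line WP ⇒ D = (0, -2/3)
D = W + t·(P−W) with t = 5/3, so WD:DP = t:(1−t) = 5/3:-2/3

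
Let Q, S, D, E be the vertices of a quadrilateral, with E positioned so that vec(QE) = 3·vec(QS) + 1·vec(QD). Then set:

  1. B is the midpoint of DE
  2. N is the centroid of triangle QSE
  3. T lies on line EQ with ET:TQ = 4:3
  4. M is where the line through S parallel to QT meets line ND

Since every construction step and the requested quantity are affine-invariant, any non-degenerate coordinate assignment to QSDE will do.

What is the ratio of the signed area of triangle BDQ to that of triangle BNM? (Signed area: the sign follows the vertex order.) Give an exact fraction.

[BDQ]:[BNM] = 15/2

Work in coordinates with Q = (0, 0), S = (1, 0), D = (0, 1), E = (3, 1).
1. B is the midpoint of DE ⇒ B = (3/2, 1)
2. N is the centroid of triangle QSE ⇒ N = (4/3, 1/3)
3. T lies on line EQ with ET:TQ = 4:3 ⇒ T = (9/7, 3/7)
4. M is where the line through S parallel to QT meets line ND ⇒ M = (8/5, 1/5)
2·[BDQ] = 3/2, 2·[BNM] = 1/5
[BDQ]:[BNM] = 3/2:1/5 = 15/2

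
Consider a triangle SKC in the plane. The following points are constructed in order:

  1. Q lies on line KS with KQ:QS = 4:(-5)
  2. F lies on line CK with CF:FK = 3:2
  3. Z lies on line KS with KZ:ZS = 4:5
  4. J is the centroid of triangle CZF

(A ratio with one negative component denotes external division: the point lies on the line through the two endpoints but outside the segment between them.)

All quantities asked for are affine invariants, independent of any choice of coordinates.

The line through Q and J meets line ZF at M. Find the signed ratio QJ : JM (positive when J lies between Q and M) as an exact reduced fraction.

Work in coordinates with S = (0, 0), K = (1, 0), C = (0, 1).
1. Q lies on line KS with KQ:QS = 4:(-5) ⇒ Q = (5, 0)
2. F lies on line CK with CF:FK = 3:2 ⇒ F = (3/5, 2/5)
3. Z lies on line KS with KZ:ZS = 4:5 ⇒ Z = (5/9, 0)
4. J is the centroid of triangle CZF ⇒ J = (52/135, 7/15)
line QJ meets ZF at M = (49/81, 4/9)
J = Q + t·(M−Q) with t = 21/20, so QJ:JM = 21/20:-1/20

QJ:JM = -21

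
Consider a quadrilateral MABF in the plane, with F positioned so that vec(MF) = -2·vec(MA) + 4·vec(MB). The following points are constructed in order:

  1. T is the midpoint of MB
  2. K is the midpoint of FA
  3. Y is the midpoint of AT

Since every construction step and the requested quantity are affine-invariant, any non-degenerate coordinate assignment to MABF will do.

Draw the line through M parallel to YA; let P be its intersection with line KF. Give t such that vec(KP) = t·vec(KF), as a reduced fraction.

Assign M = (0, 0), A = (1, 0), B = (0, 1), F = (-2, 4) — the answer is frame-independent, so this choice is without loss of generality.
1. T is the midpoint of MB ⇒ T = (0, 1/2)
2. K is the midpoint of FA ⇒ K = (-1/2, 2)
3. Y is the midpoint of AT ⇒ Y = (1/2, 1/4)
through M parallel to YA: direction (1/2, -1/4); meets KF at P = (8/5, -4/5)
P = K + t·(F−K) with t = -7/5

t = -7/5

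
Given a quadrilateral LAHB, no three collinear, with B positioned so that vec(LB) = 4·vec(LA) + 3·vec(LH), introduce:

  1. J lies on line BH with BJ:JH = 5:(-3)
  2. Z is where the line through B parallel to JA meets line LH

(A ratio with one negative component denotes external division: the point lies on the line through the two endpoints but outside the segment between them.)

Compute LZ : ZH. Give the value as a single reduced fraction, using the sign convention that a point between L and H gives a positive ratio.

LZ:ZH = -13/6

Set L = (0, 0), A = (1, 0), H = (0, 1), B = (4, 3); any affine frame gives the same invariant.
1. J lies on line BH with BJ:JH = 5:(-3) ⇒ J = (-6, -2)
2. Z is where the line through B parallel to JA meets line LH ⇒ Z = (0, 13/7)
Z = L + t·(H−L) with t = 13/7, so LZ:ZH = t:(1−t) = 13/7:-6/7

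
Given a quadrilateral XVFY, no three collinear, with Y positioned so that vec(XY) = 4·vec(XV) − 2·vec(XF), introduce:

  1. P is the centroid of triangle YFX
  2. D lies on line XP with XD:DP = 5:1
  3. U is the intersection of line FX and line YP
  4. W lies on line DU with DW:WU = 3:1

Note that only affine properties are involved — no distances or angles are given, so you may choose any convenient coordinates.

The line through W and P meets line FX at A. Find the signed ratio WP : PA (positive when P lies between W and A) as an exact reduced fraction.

Assign X = (0, 0), V = (1, 0), F = (0, 1), Y = (4, -2) — the answer is frame-independent, so this choice is without loss of generality.
1. P is the centroid of triangle YFX ⇒ P = (4/3, -1/3)
2. D lies on line XP with XD:DP = 5:1 ⇒ D = (10/9, -5/18)
3. U is the intersection of line FX and line YP ⇒ U = (0, 1/2)
4. W lies on line DU with DW:WU = 3:1 ⇒ W = (5/18, 11/36)
line WP meets FX at A = (0, 9/19)
P = W + t·(A−W) with t = -19/5, so WP:PA = -19/5:24/5

WP:PA = -19/24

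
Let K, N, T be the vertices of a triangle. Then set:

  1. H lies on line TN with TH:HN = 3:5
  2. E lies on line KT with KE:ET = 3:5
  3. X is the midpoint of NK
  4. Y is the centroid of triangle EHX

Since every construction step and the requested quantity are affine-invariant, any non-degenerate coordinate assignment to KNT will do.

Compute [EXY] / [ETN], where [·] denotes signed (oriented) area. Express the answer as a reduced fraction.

Assign K = (0, 0), N = (1, 0), T = (0, 1) — the answer is frame-independent, so this choice is without loss of generality.
1. H lies on line TN with TH:HN = 3:5 ⇒ H = (3/8, 5/8)
2. E lies on line KT with KE:ET = 3:5 ⇒ E = (0, 3/8)
3. X is the midpoint of NK ⇒ X = (1/2, 0)
4. Y is the centroid of triangle EHX ⇒ Y = (7/24, 1/3)
2·[EXY] = 17/192, 2·[ETN] = -5/8
[EXY]:[ETN] = 17/192:-5/8 = -17/120

[EXY]:[ETN] = -17/120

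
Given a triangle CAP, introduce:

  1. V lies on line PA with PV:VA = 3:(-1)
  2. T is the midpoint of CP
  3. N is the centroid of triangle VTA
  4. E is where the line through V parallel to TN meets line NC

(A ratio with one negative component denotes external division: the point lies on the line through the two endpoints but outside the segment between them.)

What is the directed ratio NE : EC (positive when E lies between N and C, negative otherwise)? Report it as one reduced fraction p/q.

Set C = (0, 0), A = (1, 0), P = (0, 1); any affine frame gives the same invariant.
1. V lies on line PA with PV:VA = 3:(-1) ⇒ V = (3/2, -1/2)
2. T is the midpoint of CP ⇒ T = (0, 1/2)
3. N is the centroid of triangle VTA ⇒ N = (5/6, 0)
4. E is where the line through V parallel to TN meets line NC ⇒ E = (2/3, 0)
E = N + t·(C−N) with t = 1/5, so NE:EC = t:(1−t) = 1/5:4/5

NE:EC = 1/4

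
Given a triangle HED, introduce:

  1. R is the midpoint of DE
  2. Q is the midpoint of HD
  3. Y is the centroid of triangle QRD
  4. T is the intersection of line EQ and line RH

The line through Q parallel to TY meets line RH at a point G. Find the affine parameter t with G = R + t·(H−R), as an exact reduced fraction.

t = 2/3

Choose coordinates H = (0, 0), E = (1, 0), D = (0, 1).
1. R is the midpoint of DE ⇒ R = (1/2, 1/2)
2. Q is the midpoint of HD ⇒ Q = (0, 1/2)
3. Y is the centroid of triangle QRD ⇒ Y = (1/6, 2/3)
4. T is the intersection of line EQ and line RH ⇒ T = (1/3, 1/3)
through Q parallel to TY: direction (-1/6, 1/3); meets RH at G = (1/6, 1/6)
G = R + t·(H−R) with t = 2/3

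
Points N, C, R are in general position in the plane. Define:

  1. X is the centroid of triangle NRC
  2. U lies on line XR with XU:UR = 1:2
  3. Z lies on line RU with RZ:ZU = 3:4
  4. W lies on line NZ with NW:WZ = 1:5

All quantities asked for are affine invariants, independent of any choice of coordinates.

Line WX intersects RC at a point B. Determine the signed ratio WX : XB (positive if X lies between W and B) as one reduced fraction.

Choose coordinates N = (0, 0), C = (1, 0), R = (0, 1).
1. X is the centroid of triangle NRC ⇒ X = (1/3, 1/3)
2. U lies on line XR with XU:UR = 1:2 ⇒ U = (2/9, 5/9)
3. Z lies on line RU with RZ:ZU = 3:4 ⇒ Z = (2/21, 17/21)
4. W lies on line NZ with NW:WZ = 1:5 ⇒ W = (1/63, 17/126)
line WX meets RC at B = (7/13, 6/13)
X = W + t·(B−W) with t = 65/107, so WX:XB = 65/107:42/107

WX:XB = 65/42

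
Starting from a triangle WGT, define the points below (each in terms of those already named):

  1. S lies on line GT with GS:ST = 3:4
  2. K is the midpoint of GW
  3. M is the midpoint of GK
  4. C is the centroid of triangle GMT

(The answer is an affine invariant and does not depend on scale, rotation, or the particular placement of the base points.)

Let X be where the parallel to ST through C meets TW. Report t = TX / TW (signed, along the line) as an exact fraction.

t = 1/12

Choose coordinates W = (0, 0), G = (1, 0), T = (0, 1).
1. S lies on line GT with GS:ST = 3:4 ⇒ S = (4/7, 3/7)
2. K is the midpoint of GW ⇒ K = (1/2, 0)
3. M is the midpoint of GK ⇒ M = (3/4, 0)
4. C is the centroid of triangle GMT ⇒ C = (7/12, 1/3)
through C parallel to ST: direction (-4/7, 4/7); meets TW at X = (0, 11/12)
X = T + t·(W−T) with t = 1/12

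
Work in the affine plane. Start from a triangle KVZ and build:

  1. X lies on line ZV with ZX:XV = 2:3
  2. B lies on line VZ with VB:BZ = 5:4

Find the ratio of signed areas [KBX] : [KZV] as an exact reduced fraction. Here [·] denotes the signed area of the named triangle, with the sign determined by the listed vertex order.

[KBX]:[KZV] = -2/45

Choose coordinates K = (0, 0), V = (1, 0), Z = (0, 1).
1. X lies on line ZV with ZX:XV = 2:3 ⇒ X = (2/5, 3/5)
2. B lies on line VZ with VB:BZ = 5:4 ⇒ B = (4/9, 5/9)
2·[KBX] = 2/45, 2·[KZV] = -1
[KBX]:[KZV] = 2/45:-1 = -2/45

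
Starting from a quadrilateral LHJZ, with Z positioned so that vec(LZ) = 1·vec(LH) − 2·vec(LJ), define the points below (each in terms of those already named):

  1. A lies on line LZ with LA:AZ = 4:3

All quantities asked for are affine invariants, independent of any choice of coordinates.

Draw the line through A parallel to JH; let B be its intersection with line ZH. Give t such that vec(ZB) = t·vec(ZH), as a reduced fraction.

t = 3/14

Assign L = (0, 0), H = (1, 0), J = (0, 1), Z = (1, -2) — the answer is frame-independent, so this choice is without loss of generality.
1. A lies on line LZ with LA:AZ = 4:3 ⇒ A = (4/7, -8/7)
through A parallel to JH: direction (1, -1); meets ZH at B = (1, -11/7)
B = Z + t·(H−Z) with t = 3/14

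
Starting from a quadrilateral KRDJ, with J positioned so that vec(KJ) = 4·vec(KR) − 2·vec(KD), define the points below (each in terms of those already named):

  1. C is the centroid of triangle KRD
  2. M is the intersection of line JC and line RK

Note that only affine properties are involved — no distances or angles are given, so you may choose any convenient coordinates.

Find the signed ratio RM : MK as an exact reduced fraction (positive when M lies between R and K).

RM:MK = 1/6

Set K = (0, 0), R = (1, 0), D = (0, 1), J = (4, -2); any affine frame gives the same invariant.
1. C is the centroid of triangle KRD ⇒ C = (1/3, 1/3)
2. M is the intersection of line JC and line RK ⇒ M = (6/7, 0)
M = R + t·(K−R) with t = 1/7, so RM:MK = t:(1−t) = 1/7:6/7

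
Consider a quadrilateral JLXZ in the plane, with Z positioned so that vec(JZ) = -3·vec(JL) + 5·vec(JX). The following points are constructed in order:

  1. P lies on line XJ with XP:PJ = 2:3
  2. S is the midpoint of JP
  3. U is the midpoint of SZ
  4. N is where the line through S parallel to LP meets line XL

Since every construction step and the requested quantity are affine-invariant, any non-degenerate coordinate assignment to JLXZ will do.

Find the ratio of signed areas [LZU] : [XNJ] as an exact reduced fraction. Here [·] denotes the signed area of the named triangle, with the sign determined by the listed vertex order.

[LZU]:[XNJ] = -38/35

Set J = (0, 0), L = (1, 0), X = (0, 1), Z = (-3, 5); any affine frame gives the same invariant.
1. P lies on line XJ with XP:PJ = 2:3 ⇒ P = (0, 3/5)
2. S is the midpoint of JP ⇒ S = (0, 3/10)
3. U is the midpoint of SZ ⇒ U = (-3/2, 53/20)
4. N is where the line through S parallel to LP meets line XL ⇒ N = (7/4, -3/4)
2·[LZU] = 19/10, 2·[XNJ] = -7/4
[LZU]:[XNJ] = 19/10:-7/4 = -38/35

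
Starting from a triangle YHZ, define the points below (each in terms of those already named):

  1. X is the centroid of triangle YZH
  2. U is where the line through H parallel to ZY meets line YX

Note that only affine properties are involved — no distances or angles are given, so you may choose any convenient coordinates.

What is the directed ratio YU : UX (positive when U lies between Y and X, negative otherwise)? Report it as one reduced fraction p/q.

Assign Y = (0, 0), H = (1, 0), Z = (0, 1) — the answer is frame-independent, so this choice is without loss of generality.
1. X is the centroid of triangle YZH ⇒ X = (1/3, 1/3)
2. U is where the line through H parallel to ZY meets line YX ⇒ U = (1, 1)
U = Y + t·(X−Y) with t = 3, so YU:UX = t:(1−t) = 3:-2

YU:UX = -3/2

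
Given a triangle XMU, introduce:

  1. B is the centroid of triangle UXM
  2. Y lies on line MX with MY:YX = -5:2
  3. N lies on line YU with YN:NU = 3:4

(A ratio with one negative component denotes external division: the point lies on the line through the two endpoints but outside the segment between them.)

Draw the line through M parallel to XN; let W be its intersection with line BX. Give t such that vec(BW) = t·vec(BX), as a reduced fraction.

Choose coordinates X = (0, 0), M = (1, 0), U = (0, 1).
1. B is the centroid of triangle UXM ⇒ B = (1/3, 1/3)
2. Y lies on line MX with MY:YX = -5:2 ⇒ Y = (-2/3, 0)
3. N lies on line YU with YN:NU = 3:4 ⇒ N = (-8/21, 3/7)
through M parallel to XN: direction (-8/21, 3/7); meets BX at W = (9/17, 9/17)
W = B + t·(X−B) with t = -10/17

t = -10/17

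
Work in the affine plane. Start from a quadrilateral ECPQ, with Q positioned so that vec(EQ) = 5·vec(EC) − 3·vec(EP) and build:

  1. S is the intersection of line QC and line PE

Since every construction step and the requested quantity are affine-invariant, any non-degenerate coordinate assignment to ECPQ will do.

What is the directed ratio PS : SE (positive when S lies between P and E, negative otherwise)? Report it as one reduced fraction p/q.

Set E = (0, 0), C = (1, 0), P = (0, 1), Q = (5, -3); any affine frame gives the same invariant.
1. S is the intersection of line QC and line PE ⇒ S = (0, 3/4)
S = P + t·(E−P) with t = 1/4, so PS:SE = t:(1−t) = 1/4:3/4

PS:SE = 1/3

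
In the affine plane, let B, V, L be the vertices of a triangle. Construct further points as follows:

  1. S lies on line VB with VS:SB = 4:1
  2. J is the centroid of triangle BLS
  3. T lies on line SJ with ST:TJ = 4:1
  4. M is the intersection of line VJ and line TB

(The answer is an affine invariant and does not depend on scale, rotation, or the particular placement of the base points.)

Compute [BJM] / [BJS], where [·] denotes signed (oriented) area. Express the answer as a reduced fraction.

[BJM]:[BJS] = 5/21

Assign B = (0, 0), V = (1, 0), L = (0, 1) — the answer is frame-independent, so this choice is without loss of generality.
1. S lies on line VB with VS:SB = 4:1 ⇒ S = (1/5, 0)
2. J is the centroid of triangle BLS ⇒ J = (1/15, 1/3)
3. T lies on line SJ with ST:TJ = 4:1 ⇒ T = (7/75, 4/15)
4. M is the intersection of line VJ and line TB ⇒ M = (1/9, 20/63)
2·[BJM] = -1/63, 2·[BJS] = -1/15
[BJM]:[BJS] = -1/63:-1/15 = 5/21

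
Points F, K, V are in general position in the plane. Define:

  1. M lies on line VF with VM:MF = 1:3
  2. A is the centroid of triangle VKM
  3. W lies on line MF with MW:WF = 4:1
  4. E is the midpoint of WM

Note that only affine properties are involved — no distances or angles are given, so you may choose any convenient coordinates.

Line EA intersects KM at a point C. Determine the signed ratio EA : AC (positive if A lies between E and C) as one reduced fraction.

Set F = (0, 0), K = (1, 0), V = (0, 1); any affine frame gives the same invariant.
1. M lies on line VF with VM:MF = 1:3 ⇒ M = (0, 3/4)
2. A is the centroid of triangle VKM ⇒ A = (1/3, 7/12)
3. W lies on line MF with MW:WF = 4:1 ⇒ W = (0, 3/20)
4. E is the midpoint of WM ⇒ E = (0, 9/20)
line EA meets KM at C = (6/23, 51/92)
A = E + t·(C−E) with t = 23/18, so EA:AC = 23/18:-5/18

EA:AC = -23/5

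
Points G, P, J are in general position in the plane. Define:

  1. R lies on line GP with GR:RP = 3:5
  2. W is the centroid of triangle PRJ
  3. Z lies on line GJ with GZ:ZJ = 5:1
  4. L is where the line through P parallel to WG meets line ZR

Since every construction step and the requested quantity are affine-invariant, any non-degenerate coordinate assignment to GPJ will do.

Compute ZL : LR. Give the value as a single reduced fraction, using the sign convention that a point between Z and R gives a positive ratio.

ZL:LR = -103/30

Choose coordinates G = (0, 0), P = (1, 0), J = (0, 1).
1. R lies on line GP with GR:RP = 3:5 ⇒ R = (3/8, 0)
2. W is the centroid of triangle PRJ ⇒ W = (11/24, 1/3)
3. Z lies on line GJ with GZ:ZJ = 5:1 ⇒ Z = (0, 5/6)
4. L is where the line through P parallel to WG meets line ZR ⇒ L = (309/584, -25/73)
L = Z + t·(R−Z) with t = 103/73, so ZL:LR = t:(1−t) = 103/73:-30/73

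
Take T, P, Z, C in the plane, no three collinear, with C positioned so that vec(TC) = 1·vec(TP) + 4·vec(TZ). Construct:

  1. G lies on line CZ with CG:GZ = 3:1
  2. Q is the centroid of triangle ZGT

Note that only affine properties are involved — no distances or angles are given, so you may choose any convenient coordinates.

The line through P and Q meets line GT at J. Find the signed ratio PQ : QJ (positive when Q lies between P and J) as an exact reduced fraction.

PQ:QJ = -22

Set T = (0, 0), P = (1, 0), Z = (0, 1), C = (1, 4); any affine frame gives the same invariant.
1. G lies on line CZ with CG:GZ = 3:1 ⇒ G = (1/4, 7/4)
2. Q is the centroid of triangle ZGT ⇒ Q = (1/12, 11/12)
line PQ meets GT at J = (1/8, 7/8)
Q = P + t·(J−P) with t = 22/21, so PQ:QJ = 22/21:-1/21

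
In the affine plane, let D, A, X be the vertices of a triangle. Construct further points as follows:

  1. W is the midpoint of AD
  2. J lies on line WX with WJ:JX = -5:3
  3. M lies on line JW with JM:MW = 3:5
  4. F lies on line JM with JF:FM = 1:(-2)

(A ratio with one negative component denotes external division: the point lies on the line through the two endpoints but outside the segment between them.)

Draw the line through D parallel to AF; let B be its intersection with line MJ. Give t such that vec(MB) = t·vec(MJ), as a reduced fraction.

Assign D = (0, 0), A = (1, 0), X = (0, 1) — the answer is frame-independent, so this choice is without loss of generality.
1. W is the midpoint of AD ⇒ W = (1/2, 0)
2. J lies on line WX with WJ:JX = -5:3 ⇒ J = (-3/4, 5/2)
3. M lies on line JW with JM:MW = 3:5 ⇒ M = (-9/32, 25/16)
4. F lies on line JM with JF:FM = 1:(-2) ⇒ F = (-39/32, 55/16)
through D parallel to AF: direction (-71/32, 55/16); meets MJ at B = (71/32, -55/16)
B = M + t·(J−M) with t = -16/3

t = -16/3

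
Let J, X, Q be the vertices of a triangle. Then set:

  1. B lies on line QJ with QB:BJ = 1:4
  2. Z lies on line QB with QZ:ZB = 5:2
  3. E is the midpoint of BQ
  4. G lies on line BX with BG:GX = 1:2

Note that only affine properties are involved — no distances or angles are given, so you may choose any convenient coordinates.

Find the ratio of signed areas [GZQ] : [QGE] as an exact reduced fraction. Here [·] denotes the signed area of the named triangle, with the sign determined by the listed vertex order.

Work in coordinates with J = (0, 0), X = (1, 0), Q = (0, 1).
1. B lies on line QJ with QB:BJ = 1:4 ⇒ B = (0, 4/5)
2. Z lies on line QB with QZ:ZB = 5:2 ⇒ Z = (0, 6/7)
3. E is the midpoint of BQ ⇒ E = (0, 9/10)
4. G lies on line BX with BG:GX = 1:2 ⇒ G = (1/3, 8/15)
2·[GZQ] = -1/21, 2·[QGE] = -1/30
[GZQ]:[QGE] = -1/21:-1/30 = 10/7

[GZQ]:[QGE] = 10/7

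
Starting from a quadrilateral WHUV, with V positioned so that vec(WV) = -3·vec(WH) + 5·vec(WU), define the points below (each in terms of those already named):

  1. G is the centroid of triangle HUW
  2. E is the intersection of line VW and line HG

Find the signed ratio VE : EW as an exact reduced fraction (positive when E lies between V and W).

Set W = (0, 0), H = (1, 0), U = (0, 1), V = (-3, 5); any affine frame gives the same invariant.
1. G is the centroid of triangle HUW ⇒ G = (1/3, 1/3)
2. E is the intersection of line VW and line HG ⇒ E = (-3/7, 5/7)
E = V + t·(W−V) with t = 6/7, so VE:EW = t:(1−t) = 6/7:1/7

VE:EW = 6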